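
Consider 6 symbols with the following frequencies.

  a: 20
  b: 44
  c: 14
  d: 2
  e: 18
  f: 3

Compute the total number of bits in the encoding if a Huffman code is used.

Greedily combine the two least-frequent nodes:
combine d(2), f(3) → 5
combine 5, c(14) → 19
combine e(18), 19 → 37
combine a(20), 37 → 57
combine b(44), 57 → 101
Total encoded bits = sum of merged weights = 5 + 19 + 37 + 57 + 101 = 219.

219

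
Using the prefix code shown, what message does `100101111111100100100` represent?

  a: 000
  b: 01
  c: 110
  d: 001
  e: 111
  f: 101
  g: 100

Read left to right; each codeword is recognised as soon as it completes (prefix code):
  100→g | 101→f | 111→e | 111→e | 100→g | 100→g | 100→g
Decoded message: gfeeggg

gfeeggg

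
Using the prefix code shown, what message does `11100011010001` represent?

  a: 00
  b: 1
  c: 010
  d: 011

bbbadcab

Read left to right; each codeword is recognised as soon as it completes (prefix code):
  1→b | 1→b | 1→b | 00→a | 011→d | 010→c | 00→a | 1→b
Decoded message: bbbadcab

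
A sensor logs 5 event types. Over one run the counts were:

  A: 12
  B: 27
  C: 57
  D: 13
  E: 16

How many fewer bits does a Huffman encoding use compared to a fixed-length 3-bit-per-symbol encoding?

Fixed-length: 3 bits × 125 symbols = 375 bits.
Huffman merges:
merge A(12) and D(13): 25
merge E(16) and 25: 41
merge B(27) and 41: 68
merge C(57) and 68: 125
Huffman total = 25 + 41 + 68 + 125 = 259 bits.
Saving = 375 − 259 = 116 bits.

116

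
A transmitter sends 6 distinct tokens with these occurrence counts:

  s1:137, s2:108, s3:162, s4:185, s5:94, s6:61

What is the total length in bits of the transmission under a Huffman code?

1894

Build the Huffman tree bottom-up:
s6(61) + s5(94) → 155
s2(108) + s1(137) → 245
155 + s3(162) → 317
s4(185) + 245 → 430
317 + 430 → 747
Each symbol's bit-cost is frequency × depth; summing gives 1894 bits (equivalently 155 + 245 + 317 + 430 + 747).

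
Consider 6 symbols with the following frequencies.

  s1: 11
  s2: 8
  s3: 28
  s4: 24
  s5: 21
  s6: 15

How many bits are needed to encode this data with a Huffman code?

267

Greedily combine the two least-frequent nodes:
combine s2(8), s1(11) → 19
combine s6(15), 19 → 34
combine s5(21), s4(24) → 45
combine s3(28), 34 → 62
combine 45, 62 → 107
Total encoded bits = sum of merged weights = 19 + 34 + 45 + 62 + 107 = 267.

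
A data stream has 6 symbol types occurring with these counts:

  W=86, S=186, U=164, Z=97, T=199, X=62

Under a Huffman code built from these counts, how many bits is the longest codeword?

4

Merge the two lowest-weight nodes at each step:
X(62) + W(86) → 148
Z(97) + 148 → 245
U(164) + S(186) → 350
T(199) + 245 → 444
350 + 444 → 794
Maximum depth reached is 4.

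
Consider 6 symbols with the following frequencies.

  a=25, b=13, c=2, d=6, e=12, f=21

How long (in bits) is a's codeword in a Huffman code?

Repeatedly merge the two smallest:
c(2) + d(6) → 8
8 + e(12) → 20
b(13) + 20 → 33
f(21) + a(25) → 46
33 + 46 → 79
a's leaf is at depth 2, giving a 2-bit codeword.

2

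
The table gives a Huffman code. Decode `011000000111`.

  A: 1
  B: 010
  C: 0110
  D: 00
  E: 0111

Read left to right; each codeword is recognised as soon as it completes (prefix code):
  0110→C | 00→D | 00→D | 0111→E
Decoded message: CDDE

CDDE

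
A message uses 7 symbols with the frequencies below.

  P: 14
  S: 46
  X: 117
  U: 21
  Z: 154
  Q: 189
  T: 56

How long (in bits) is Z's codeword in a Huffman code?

2

Build the tree from the bottom:
P(14) + U(21) → 35
35 + S(46) → 81
T(56) + 81 → 137
X(117) + 137 → 254
Z(154) + Q(189) → 343
254 + 343 → 597
Z's leaf is at depth 2, giving a 2-bit codeword.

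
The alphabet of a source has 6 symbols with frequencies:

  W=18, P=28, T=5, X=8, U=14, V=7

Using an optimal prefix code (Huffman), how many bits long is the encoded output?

192

Merge the two smallest weights repeatedly:
combine T(5), V(7) → 12
combine X(8), 12 → 20
combine U(14), W(18) → 32
combine 20, P(28) → 48
combine 32, 48 → 80
Total encoded bits = sum of merged weights = 12 + 20 + 32 + 48 + 80 = 192.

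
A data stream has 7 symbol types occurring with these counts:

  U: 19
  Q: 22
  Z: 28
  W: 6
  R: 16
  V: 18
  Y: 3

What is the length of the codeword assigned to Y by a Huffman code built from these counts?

Build the tree from the bottom:
Y(3) + W(6) → 9
9 + R(16) → 25
V(18) + U(19) → 37
Q(22) + 25 → 47
Z(28) + 37 → 65
47 + 65 → 112
Y's leaf is at depth 4, giving a 4-bit codeword.

4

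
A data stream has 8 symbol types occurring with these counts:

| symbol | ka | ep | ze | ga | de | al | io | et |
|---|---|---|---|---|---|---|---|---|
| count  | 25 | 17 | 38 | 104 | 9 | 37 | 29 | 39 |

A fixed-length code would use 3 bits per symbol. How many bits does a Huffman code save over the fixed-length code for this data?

78

Fixed-length: 3 bits × 298 symbols = 894 bits.
Huffman merges:
merge de(9) and ep(17): 26
merge ka(25) and 26: 51
merge io(29) and al(37): 66
merge ze(38) and et(39): 77
merge 51 and 66: 117
merge 77 and ga(104): 181
merge 117 and 181: 298
Huffman total = 26 + 51 + 66 + 77 + 117 + 181 + 298 = 816 bits.
Saving = 894 − 816 = 78 bits.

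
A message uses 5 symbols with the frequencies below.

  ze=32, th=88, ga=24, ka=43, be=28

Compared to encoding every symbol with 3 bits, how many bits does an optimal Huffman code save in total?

Fixed-length: 3 bits × 215 symbols = 645 bits.
Huffman merges:
merge ga(24) and be(28): 52
merge ze(32) and ka(43): 75
merge 52 and 75: 127
merge th(88) and 127: 215
Huffman total = 52 + 75 + 127 + 215 = 469 bits.
Saving = 645 − 469 = 176 bits.

176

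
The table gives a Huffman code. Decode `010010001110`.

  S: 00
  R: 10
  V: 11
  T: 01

TSRSVR

Read left to right; each codeword is recognised as soon as it completes (prefix code):
  01→T | 00→S | 10→R | 00→S | 11→V | 10→R
Decoded message: TSRSVR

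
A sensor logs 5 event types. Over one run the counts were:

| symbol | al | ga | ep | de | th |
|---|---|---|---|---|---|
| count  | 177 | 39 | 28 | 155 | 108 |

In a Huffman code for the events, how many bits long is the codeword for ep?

Huffman merges, smallest pair first:
combine ep(28), ga(39) → 67
combine 67, th(108) → 175
combine de(155), 175 → 330
combine al(177), 330 → 507
ep's leaf is at depth 4, giving a 4-bit codeword.

4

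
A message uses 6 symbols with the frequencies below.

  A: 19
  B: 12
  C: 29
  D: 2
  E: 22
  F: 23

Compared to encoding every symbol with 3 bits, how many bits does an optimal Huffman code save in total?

60

Fixed-length: 3 bits × 107 symbols = 321 bits.
Huffman merges:
merge D(2) and B(12): 14
merge 14 and A(19): 33
merge E(22) and F(23): 45
merge C(29) and 33: 62
merge 45 and 62: 107
Huffman total = 14 + 33 + 45 + 62 + 107 = 261 bits.
Saving = 321 − 261 = 60 bits.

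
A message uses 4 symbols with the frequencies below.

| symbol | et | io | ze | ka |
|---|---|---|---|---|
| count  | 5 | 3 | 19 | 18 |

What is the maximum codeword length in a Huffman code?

Merge the two lowest-weight nodes at each step:
merge io(3) and et(5): 8
merge 8 and ka(18): 26
merge ze(19) and 26: 45
The first pair merged (io, et) ends up deepest, at depth 3.

3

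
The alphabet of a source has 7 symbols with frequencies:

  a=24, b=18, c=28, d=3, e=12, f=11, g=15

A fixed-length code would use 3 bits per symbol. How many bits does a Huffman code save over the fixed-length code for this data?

Fixed-length: 3 bits × 111 symbols = 333 bits.
Huffman merges:
merge d(3) and f(11): 14
merge e(12) and 14: 26
merge g(15) and b(18): 33
merge a(24) and 26: 50
merge c(28) and 33: 61
merge 50 and 61: 111
Huffman total = 14 + 26 + 33 + 50 + 61 + 111 = 295 bits.
Saving = 333 − 295 = 38 bits.

38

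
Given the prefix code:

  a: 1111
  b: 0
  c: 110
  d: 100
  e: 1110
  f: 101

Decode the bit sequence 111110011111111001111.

Read left to right; each codeword is recognised as soon as it completes (prefix code):
  1111→a | 100→d | 1111→a | 1111→a | 0→b | 0→b | 1111→a
Decoded message: adaabba

adaabba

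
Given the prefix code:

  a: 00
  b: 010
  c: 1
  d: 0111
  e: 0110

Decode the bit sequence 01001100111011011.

bedecc

Read left to right; each codeword is recognised as soon as it completes (prefix code):
  010→b | 0110→e | 0111→d | 0110→e | 1→c | 1→c
Decoded message: bedecc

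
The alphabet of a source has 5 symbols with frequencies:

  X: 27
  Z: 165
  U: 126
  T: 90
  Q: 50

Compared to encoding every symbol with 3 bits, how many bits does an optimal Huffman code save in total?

Fixed-length: 3 bits × 458 symbols = 1374 bits.
Huffman merges:
combine X(27), Q(50) → 77
combine 77, T(90) → 167
combine U(126), Z(165) → 291
combine 167, 291 → 458
Huffman total = 77 + 167 + 291 + 458 = 993 bits.
Saving = 1374 − 993 = 381 bits.

381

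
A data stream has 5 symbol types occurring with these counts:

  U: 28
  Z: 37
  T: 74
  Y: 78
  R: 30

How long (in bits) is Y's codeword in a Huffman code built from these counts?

Huffman merges, smallest pair first:
merge U(28) and R(30): 58
merge Z(37) and 58: 95
merge T(74) and Y(78): 152
merge 95 and 152: 247
Y's leaf is at depth 2, giving a 2-bit codeword.

2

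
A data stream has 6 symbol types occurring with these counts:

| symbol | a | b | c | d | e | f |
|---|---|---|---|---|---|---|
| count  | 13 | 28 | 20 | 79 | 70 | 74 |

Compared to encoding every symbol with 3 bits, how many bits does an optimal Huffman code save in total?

190

Fixed-length: 3 bits × 284 symbols = 852 bits.
Huffman merges:
combine a(13), c(20) → 33
combine b(28), 33 → 61
combine 61, e(70) → 131
combine f(74), d(79) → 153
combine 131, 153 → 284
Huffman total = 33 + 61 + 131 + 153 + 284 = 662 bits.
Saving = 852 − 662 = 190 bits.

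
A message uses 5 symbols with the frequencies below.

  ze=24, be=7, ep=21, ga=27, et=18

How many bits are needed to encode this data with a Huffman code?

Merge the two smallest weights repeatedly:
merge be(7) and et(18): 25
merge ep(21) and ze(24): 45
merge 25 and ga(27): 52
merge 45 and 52: 97
The encoded length is the sum of every internal node's weight: 25 + 45 + 52 + 97 = 219 bits.

219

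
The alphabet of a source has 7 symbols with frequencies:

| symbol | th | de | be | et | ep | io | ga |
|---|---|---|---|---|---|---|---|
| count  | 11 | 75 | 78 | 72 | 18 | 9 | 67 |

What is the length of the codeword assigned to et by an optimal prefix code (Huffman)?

2

Huffman merges, smallest pair first:
combine io(9), th(11) → 20
combine ep(18), 20 → 38
combine 38, ga(67) → 105
combine et(72), de(75) → 147
combine be(78), 105 → 183
combine 147, 183 → 330
The subtree containing et is merged 2 times, so code length = 2.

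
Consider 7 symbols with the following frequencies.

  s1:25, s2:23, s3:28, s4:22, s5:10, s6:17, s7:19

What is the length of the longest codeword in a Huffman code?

Merge the two lowest-weight nodes at each step:
s5(10) + s6(17) → 27
s7(19) + s4(22) → 41
s2(23) + s1(25) → 48
27 + s3(28) → 55
41 + 48 → 89
55 + 89 → 144
Maximum depth reached is 3.

3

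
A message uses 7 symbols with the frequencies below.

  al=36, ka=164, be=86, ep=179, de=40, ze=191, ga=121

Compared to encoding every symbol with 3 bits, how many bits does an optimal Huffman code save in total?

296

Fixed-length: 3 bits × 817 symbols = 2451 bits.
Huffman merges:
combine al(36), de(40) → 76
combine 76, be(86) → 162
combine ga(121), 162 → 283
combine ka(164), ep(179) → 343
combine ze(191), 283 → 474
combine 343, 474 → 817
Huffman total = 76 + 162 + 283 + 343 + 474 + 817 = 2155 bits.
Saving = 2451 − 2155 = 296 bits.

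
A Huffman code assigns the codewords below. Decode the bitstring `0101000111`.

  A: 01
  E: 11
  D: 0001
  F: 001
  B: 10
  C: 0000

AADE

Read left to right; each codeword is recognised as soon as it completes (prefix code):
  01→A | 01→A | 0001→D | 11→E
Decoded message: AADE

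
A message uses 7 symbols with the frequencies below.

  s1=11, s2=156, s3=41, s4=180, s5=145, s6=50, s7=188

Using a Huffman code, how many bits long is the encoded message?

1943

Build the Huffman tree bottom-up:
merge s1(11) and s3(41): 52
merge s6(50) and 52: 102
merge 102 and s5(145): 247
merge s2(156) and s4(180): 336
merge s7(188) and 247: 435
merge 336 and 435: 771
Total encoded bits = sum of merged weights = 52 + 102 + 247 + 336 + 435 + 771 = 1943.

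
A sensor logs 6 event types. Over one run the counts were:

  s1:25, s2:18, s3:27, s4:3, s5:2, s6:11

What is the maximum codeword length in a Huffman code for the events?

Merge the two lowest-weight nodes at each step:
combine s5(2), s4(3) → 5
combine 5, s6(11) → 16
combine 16, s2(18) → 34
combine s1(25), s3(27) → 52
combine 34, 52 → 86
The first pair merged (s5, s4) ends up deepest, at depth 4.

4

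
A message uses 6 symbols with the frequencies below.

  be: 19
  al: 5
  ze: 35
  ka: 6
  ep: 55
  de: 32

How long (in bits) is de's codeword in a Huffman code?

2

Build the tree from the bottom:
combine al(5), ka(6) → 11
combine 11, be(19) → 30
combine 30, de(32) → 62
combine ze(35), ep(55) → 90
combine 62, 90 → 152
de sits 2 levels below the root, so its codeword is 2 bits.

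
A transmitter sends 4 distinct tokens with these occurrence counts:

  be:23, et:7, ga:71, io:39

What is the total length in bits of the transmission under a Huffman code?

239

Greedily combine the two least-frequent nodes:
combine et(7), be(23) → 30
combine 30, io(39) → 69
combine 69, ga(71) → 140
The encoded length is the sum of every internal node's weight: 30 + 69 + 140 = 239 bits.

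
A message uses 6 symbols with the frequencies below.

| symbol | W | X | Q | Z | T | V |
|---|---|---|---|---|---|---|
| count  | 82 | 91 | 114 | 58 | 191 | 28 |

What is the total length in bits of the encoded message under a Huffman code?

1382

Greedily combine the two least-frequent nodes:
combine V(28), Z(58) → 86
combine W(82), 86 → 168
combine X(91), Q(114) → 205
combine 168, T(191) → 359
combine 205, 359 → 564
Each symbol's bit-cost is frequency × depth; summing gives 1382 bits (equivalently 86 + 168 + 205 + 359 + 564).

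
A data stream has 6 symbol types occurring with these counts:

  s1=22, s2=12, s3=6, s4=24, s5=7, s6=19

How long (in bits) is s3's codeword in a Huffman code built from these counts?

Build the tree from the bottom:
s3(6) + s5(7) → 13
s2(12) + 13 → 25
s6(19) + s1(22) → 41
s4(24) + 25 → 49
41 + 49 → 90
s3 sits 4 levels below the root, so its codeword is 4 bits.

4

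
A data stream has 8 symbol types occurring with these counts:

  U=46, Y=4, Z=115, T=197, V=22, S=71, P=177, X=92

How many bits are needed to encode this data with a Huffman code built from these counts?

1896

Greedily combine the two least-frequent nodes:
combine Y(4), V(22) → 26
combine 26, U(46) → 72
combine S(71), 72 → 143
combine X(92), Z(115) → 207
combine 143, P(177) → 320
combine T(197), 207 → 404
combine 320, 404 → 724
Each symbol's bit-cost is frequency × depth; summing gives 1896 bits (equivalently 26 + 72 + 143 + 207 + 320 + 404 + 724).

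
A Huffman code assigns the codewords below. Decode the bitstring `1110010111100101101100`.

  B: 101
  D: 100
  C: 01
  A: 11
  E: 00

ADBADBBD

Read left to right; each codeword is recognised as soon as it completes (prefix code):
  11→A | 100→D | 101→B | 11→A | 100→D | 101→B | 101→B | 100→D
Decoded message: ADBADBBD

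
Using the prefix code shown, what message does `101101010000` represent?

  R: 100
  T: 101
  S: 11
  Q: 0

TTQRQQ

Read left to right; each codeword is recognised as soon as it completes (prefix code):
  101→T | 101→T | 0→Q | 100→R | 0→Q | 0→Q
Decoded message: TTQRQQ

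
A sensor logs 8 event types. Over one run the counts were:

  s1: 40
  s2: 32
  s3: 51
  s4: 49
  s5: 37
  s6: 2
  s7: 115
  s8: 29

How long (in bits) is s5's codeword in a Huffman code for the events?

Huffman merges, smallest pair first:
s6(2) + s8(29) → 31
31 + s2(32) → 63
s5(37) + s1(40) → 77
s4(49) + s3(51) → 100
63 + 77 → 140
100 + s7(115) → 215
140 + 215 → 355
The subtree containing s5 is merged 3 times, so code length = 3.

3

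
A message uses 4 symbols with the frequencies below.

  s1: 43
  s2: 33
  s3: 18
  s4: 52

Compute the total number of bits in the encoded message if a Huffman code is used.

291

Merge the two smallest weights repeatedly:
combine s3(18), s2(33) → 51
combine s1(43), 51 → 94
combine s4(52), 94 → 146
Total encoded bits = sum of merged weights = 51 + 94 + 146 = 291.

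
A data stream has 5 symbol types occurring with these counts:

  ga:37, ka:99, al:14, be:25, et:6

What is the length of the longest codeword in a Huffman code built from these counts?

Merge the two lowest-weight nodes at each step:
combine et(6), al(14) → 20
combine 20, be(25) → 45
combine ga(37), 45 → 82
combine 82, ka(99) → 181
The first pair merged (et, al) ends up deepest, at depth 4.

4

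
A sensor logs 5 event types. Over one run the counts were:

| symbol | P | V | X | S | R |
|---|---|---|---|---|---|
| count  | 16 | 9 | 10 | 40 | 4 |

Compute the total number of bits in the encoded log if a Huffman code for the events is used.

154

Merge the two smallest weights repeatedly:
R(4) + V(9) → 13
X(10) + 13 → 23
P(16) + 23 → 39
39 + S(40) → 79
Each symbol's bit-cost is frequency × depth; summing gives 154 bits (equivalently 13 + 23 + 39 + 79).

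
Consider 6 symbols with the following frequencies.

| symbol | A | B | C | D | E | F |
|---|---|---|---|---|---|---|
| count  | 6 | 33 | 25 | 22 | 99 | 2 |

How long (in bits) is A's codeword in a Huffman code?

5

Build the tree from the bottom:
F(2) + A(6) → 8
8 + D(22) → 30
C(25) + 30 → 55
B(33) + 55 → 88
88 + E(99) → 187
The subtree containing A is merged 5 times, so code length = 5.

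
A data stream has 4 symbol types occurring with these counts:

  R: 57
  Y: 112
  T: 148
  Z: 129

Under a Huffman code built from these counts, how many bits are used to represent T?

Repeatedly merge the two smallest:
merge R(57) and Y(112): 169
merge Z(129) and T(148): 277
merge 169 and 277: 446
T's leaf is at depth 2, giving a 2-bit codeword.

2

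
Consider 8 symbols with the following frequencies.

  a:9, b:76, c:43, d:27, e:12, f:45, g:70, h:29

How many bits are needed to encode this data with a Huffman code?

Build the Huffman tree bottom-up:
combine a(9), e(12) → 21
combine 21, d(27) → 48
combine h(29), c(43) → 72
combine f(45), 48 → 93
combine g(70), 72 → 142
combine b(76), 93 → 169
combine 142, 169 → 311
Each symbol's bit-cost is frequency × depth; summing gives 856 bits (equivalently 21 + 48 + 72 + 93 + 142 + 169 + 311).

856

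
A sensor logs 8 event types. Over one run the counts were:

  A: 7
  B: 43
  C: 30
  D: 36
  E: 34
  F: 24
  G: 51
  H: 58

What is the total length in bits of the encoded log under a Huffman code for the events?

822

Greedily combine the two least-frequent nodes:
merge A(7) and F(24): 31
merge C(30) and 31: 61
merge E(34) and D(36): 70
merge B(43) and G(51): 94
merge H(58) and 61: 119
merge 70 and 94: 164
merge 119 and 164: 283
Each symbol's bit-cost is frequency × depth; summing gives 822 bits (equivalently 31 + 61 + 70 + 94 + 119 + 164 + 283).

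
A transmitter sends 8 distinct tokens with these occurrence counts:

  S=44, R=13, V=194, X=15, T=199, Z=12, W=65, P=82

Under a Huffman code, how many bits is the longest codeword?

5

Merge the two lowest-weight nodes at each step:
combine Z(12), R(13) → 25
combine X(15), 25 → 40
combine 40, S(44) → 84
combine W(65), P(82) → 147
combine 84, 147 → 231
combine V(194), T(199) → 393
combine 231, 393 → 624
Maximum depth reached is 5.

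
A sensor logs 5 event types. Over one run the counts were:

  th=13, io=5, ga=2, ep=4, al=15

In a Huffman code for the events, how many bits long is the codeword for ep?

Huffman merges, smallest pair first:
ga(2) + ep(4) → 6
io(5) + 6 → 11
11 + th(13) → 24
al(15) + 24 → 39
The subtree containing ep is merged 4 times, so code length = 4.

4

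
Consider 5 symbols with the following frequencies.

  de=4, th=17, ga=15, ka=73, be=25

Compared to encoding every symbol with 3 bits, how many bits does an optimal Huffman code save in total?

152

Fixed-length: 3 bits × 134 symbols = 402 bits.
Huffman merges:
combine de(4), ga(15) → 19
combine th(17), 19 → 36
combine be(25), 36 → 61
combine 61, ka(73) → 134
Huffman total = 19 + 36 + 61 + 134 = 250 bits.
Saving = 402 − 250 = 152 bits.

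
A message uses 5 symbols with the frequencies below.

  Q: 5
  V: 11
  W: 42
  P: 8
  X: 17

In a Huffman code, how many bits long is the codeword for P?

4

Build the tree from the bottom:
combine Q(5), P(8) → 13
combine V(11), 13 → 24
combine X(17), 24 → 41
combine 41, W(42) → 83
The subtree containing P is merged 4 times, so code length = 4.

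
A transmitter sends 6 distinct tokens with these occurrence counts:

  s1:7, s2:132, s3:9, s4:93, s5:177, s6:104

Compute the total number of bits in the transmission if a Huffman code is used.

1169

Build the Huffman tree bottom-up:
combine s1(7), s3(9) → 16
combine 16, s4(93) → 109
combine s6(104), 109 → 213
combine s2(132), s5(177) → 309
combine 213, 309 → 522
The encoded length is the sum of every internal node's weight: 16 + 109 + 213 + 309 + 522 = 1169 bits.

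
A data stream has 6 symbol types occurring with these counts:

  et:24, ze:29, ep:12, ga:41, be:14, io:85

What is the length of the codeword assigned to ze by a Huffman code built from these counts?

3

Huffman merges, smallest pair first:
ep(12) + be(14) → 26
et(24) + 26 → 50
ze(29) + ga(41) → 70
50 + 70 → 120
io(85) + 120 → 205
The subtree containing ze is merged 3 times, so code length = 3.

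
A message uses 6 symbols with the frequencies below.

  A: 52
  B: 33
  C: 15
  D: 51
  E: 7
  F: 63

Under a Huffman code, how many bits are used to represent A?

2

Repeatedly merge the two smallest:
E(7) + C(15) → 22
22 + B(33) → 55
D(51) + A(52) → 103
55 + F(63) → 118
103 + 118 → 221
A sits 2 levels below the root, so its codeword is 2 bits.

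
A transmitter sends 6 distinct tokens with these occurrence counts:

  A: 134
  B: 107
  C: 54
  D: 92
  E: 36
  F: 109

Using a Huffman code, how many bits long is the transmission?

Merge the two smallest weights repeatedly:
combine E(36), C(54) → 90
combine 90, D(92) → 182
combine B(107), F(109) → 216
combine A(134), 182 → 316
combine 216, 316 → 532
Each symbol's bit-cost is frequency × depth; summing gives 1336 bits (equivalently 90 + 182 + 216 + 316 + 532).

1336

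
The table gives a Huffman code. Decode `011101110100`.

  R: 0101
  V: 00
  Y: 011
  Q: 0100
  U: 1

YUYUQ

Read left to right; each codeword is recognised as soon as it completes (prefix code):
  011→Y | 1→U | 011→Y | 1→U | 0100→Q
Decoded message: YUYUQ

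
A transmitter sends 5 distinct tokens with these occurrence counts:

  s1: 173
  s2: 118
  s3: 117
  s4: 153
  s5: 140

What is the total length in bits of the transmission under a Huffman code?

1637

Merge the two smallest weights repeatedly:
merge s3(117) and s2(118): 235
merge s5(140) and s4(153): 293
merge s1(173) and 235: 408
merge 293 and 408: 701
Total encoded bits = sum of merged weights = 235 + 293 + 408 + 701 = 1637.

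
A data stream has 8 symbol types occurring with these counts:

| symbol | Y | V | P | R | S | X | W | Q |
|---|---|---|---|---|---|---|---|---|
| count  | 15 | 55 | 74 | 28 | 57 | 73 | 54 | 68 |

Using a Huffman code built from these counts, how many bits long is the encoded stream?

Merge the two smallest weights repeatedly:
merge Y(15) and R(28): 43
merge 43 and W(54): 97
merge V(55) and S(57): 112
merge Q(68) and X(73): 141
merge P(74) and 97: 171
merge 112 and 141: 253
merge 171 and 253: 424
Each symbol's bit-cost is frequency × depth; summing gives 1241 bits (equivalently 43 + 97 + 112 + 141 + 171 + 253 + 424).

1241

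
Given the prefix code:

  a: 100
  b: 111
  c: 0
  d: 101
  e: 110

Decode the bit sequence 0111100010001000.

Read left to right; each codeword is recognised as soon as it completes (prefix code):
  0→c | 111→b | 100→a | 0→c | 100→a | 0→c | 100→a | 0→c
Decoded message: cbacacac

cbacacac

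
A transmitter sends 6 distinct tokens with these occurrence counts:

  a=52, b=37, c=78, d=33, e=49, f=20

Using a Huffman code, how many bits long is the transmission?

677

Build the Huffman tree bottom-up:
f(20) + d(33) → 53
b(37) + e(49) → 86
a(52) + 53 → 105
c(78) + 86 → 164
105 + 164 → 269
Total encoded bits = sum of merged weights = 53 + 86 + 105 + 164 + 269 = 677.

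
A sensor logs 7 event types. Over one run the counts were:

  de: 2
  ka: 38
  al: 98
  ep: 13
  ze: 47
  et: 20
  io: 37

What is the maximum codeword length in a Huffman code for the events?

Merge the two lowest-weight nodes at each step:
de(2) + ep(13) → 15
15 + et(20) → 35
35 + io(37) → 72
ka(38) + ze(47) → 85
72 + 85 → 157
al(98) + 157 → 255
The first pair merged (de, ep) ends up deepest, at depth 5.

5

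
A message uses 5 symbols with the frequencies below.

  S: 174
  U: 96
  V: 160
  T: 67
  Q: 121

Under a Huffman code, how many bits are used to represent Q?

Huffman merges, smallest pair first:
combine T(67), U(96) → 163
combine Q(121), V(160) → 281
combine 163, S(174) → 337
combine 281, 337 → 618
Q's leaf is at depth 2, giving a 2-bit codeword.

2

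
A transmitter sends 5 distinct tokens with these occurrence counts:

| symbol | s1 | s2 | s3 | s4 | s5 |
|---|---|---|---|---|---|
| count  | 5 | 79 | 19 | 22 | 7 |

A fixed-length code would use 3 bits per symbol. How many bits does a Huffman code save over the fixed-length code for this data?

168

Fixed-length: 3 bits × 132 symbols = 396 bits.
Huffman merges:
s1(5) + s5(7) → 12
12 + s3(19) → 31
s4(22) + 31 → 53
53 + s2(79) → 132
Huffman total = 12 + 31 + 53 + 132 = 228 bits.
Saving = 396 − 228 = 168 bits.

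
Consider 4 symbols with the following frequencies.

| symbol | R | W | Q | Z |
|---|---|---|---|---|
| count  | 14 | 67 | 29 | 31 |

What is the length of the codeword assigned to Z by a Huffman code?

2

Repeatedly merge the two smallest:
R(14) + Q(29) → 43
Z(31) + 43 → 74
W(67) + 74 → 141
Z's leaf is at depth 2, giving a 2-bit codeword.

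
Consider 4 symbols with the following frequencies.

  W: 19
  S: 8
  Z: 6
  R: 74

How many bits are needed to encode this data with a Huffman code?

154

Greedily combine the two least-frequent nodes:
combine Z(6), S(8) → 14
combine 14, W(19) → 33
combine 33, R(74) → 107
Each symbol's bit-cost is frequency × depth; summing gives 154 bits (equivalently 14 + 33 + 107).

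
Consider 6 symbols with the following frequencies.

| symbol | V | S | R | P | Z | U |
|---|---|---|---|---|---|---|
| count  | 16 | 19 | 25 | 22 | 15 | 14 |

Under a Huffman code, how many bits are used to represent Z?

Build the tree from the bottom:
U(14) + Z(15) → 29
V(16) + S(19) → 35
P(22) + R(25) → 47
29 + 35 → 64
47 + 64 → 111
Z sits 3 levels below the root, so its codeword is 3 bits.

3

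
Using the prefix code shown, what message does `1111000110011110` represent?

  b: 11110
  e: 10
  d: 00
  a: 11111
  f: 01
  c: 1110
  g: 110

bdgfc

Read left to right; each codeword is recognised as soon as it completes (prefix code):
  11110→b | 00→d | 110→g | 01→f | 1110→c
Decoded message: bdgfc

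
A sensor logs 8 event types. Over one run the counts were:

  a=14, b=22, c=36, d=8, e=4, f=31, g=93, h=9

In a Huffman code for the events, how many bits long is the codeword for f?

3

Build the tree from the bottom:
e(4) + d(8) → 12
h(9) + 12 → 21
a(14) + 21 → 35
b(22) + f(31) → 53
35 + c(36) → 71
53 + 71 → 124
g(93) + 124 → 217
f's leaf is at depth 3, giving a 3-bit codeword.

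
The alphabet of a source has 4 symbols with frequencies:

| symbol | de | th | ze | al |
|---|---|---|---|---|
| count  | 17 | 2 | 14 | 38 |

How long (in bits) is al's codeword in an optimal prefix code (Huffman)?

1

Repeatedly merge the two smallest:
merge th(2) and ze(14): 16
merge 16 and de(17): 33
merge 33 and al(38): 71
al is merged only at the final step, so code length = 1.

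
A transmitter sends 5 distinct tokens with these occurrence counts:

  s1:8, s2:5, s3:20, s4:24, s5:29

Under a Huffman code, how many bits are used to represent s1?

Repeatedly merge the two smallest:
s2(5) + s1(8) → 13
13 + s3(20) → 33
s4(24) + s5(29) → 53
33 + 53 → 86
The subtree containing s1 is merged 3 times, so code length = 3.

3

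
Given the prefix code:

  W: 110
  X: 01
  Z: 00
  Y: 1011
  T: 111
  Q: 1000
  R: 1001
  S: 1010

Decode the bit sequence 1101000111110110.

WQTWW

Read left to right; each codeword is recognised as soon as it completes (prefix code):
  110→W | 1000→Q | 111→T | 110→W | 110→W
Decoded message: WQTWW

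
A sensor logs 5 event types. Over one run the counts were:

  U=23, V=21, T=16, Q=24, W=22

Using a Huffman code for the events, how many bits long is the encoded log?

249

Merge the two smallest weights repeatedly:
combine T(16), V(21) → 37
combine W(22), U(23) → 45
combine Q(24), 37 → 61
combine 45, 61 → 106
The encoded length is the sum of every internal node's weight: 37 + 45 + 61 + 106 = 249 bits.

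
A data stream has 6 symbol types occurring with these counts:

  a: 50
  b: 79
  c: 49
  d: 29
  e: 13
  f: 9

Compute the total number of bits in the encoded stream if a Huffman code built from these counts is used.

Build the Huffman tree bottom-up:
f(9) + e(13) → 22
22 + d(29) → 51
c(49) + a(50) → 99
51 + b(79) → 130
99 + 130 → 229
Each symbol's bit-cost is frequency × depth; summing gives 531 bits (equivalently 22 + 51 + 99 + 130 + 229).

531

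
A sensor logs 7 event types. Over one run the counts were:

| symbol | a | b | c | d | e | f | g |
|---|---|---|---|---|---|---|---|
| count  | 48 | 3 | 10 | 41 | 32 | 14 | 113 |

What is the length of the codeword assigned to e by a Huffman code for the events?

Build the tree from the bottom:
combine b(3), c(10) → 13
combine 13, f(14) → 27
combine 27, e(32) → 59
combine d(41), a(48) → 89
combine 59, 89 → 148
combine g(113), 148 → 261
The subtree containing e is merged 3 times, so code length = 3.

3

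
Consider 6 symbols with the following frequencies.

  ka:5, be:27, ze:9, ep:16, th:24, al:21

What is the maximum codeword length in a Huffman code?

Merge the two lowest-weight nodes at each step:
ka(5) + ze(9) → 14
14 + ep(16) → 30
al(21) + th(24) → 45
be(27) + 30 → 57
45 + 57 → 102
Maximum depth reached is 4.

4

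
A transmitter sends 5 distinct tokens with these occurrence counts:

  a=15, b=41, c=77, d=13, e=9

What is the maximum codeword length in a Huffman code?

Merge the two lowest-weight nodes at each step:
merge e(9) and d(13): 22
merge a(15) and 22: 37
merge 37 and b(41): 78
merge c(77) and 78: 155
Maximum depth reached is 4.

4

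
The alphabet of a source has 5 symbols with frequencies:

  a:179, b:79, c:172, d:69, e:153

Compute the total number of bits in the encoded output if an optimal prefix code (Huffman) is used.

1452

Greedily combine the two least-frequent nodes:
combine d(69), b(79) → 148
combine 148, e(153) → 301
combine c(172), a(179) → 351
combine 301, 351 → 652
Each symbol's bit-cost is frequency × depth; summing gives 1452 bits (equivalently 148 + 301 + 351 + 652).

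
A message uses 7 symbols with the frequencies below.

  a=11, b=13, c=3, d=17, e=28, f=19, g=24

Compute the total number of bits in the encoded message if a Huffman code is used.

307

Build the Huffman tree bottom-up:
merge c(3) and a(11): 14
merge b(13) and 14: 27
merge d(17) and f(19): 36
merge g(24) and 27: 51
merge e(28) and 36: 64
merge 51 and 64: 115
Each symbol's bit-cost is frequency × depth; summing gives 307 bits (equivalently 14 + 27 + 36 + 51 + 64 + 115).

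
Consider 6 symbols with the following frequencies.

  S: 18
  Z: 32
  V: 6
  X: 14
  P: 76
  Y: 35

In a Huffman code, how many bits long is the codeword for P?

Build the tree from the bottom:
combine V(6), X(14) → 20
combine S(18), 20 → 38
combine Z(32), Y(35) → 67
combine 38, 67 → 105
combine P(76), 105 → 181
P is merged only at the final step, so code length = 1.

1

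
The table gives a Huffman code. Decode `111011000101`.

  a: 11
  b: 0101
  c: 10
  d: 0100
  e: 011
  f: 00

acafb

Read left to right; each codeword is recognised as soon as it completes (prefix code):
  11→a | 10→c | 11→a | 00→f | 0101→b
Decoded message: acafb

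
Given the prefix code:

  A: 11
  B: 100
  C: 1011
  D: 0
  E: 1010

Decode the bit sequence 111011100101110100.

Read left to right; each codeword is recognised as soon as it completes (prefix code):
  11→A | 1011→C | 100→B | 1011→C | 1010→E | 0→D
Decoded message: ACBCED

ACBCED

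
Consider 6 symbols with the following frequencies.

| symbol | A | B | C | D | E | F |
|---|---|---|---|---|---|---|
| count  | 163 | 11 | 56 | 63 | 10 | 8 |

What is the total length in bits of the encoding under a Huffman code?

Merge the two smallest weights repeatedly:
merge F(8) and E(10): 18
merge B(11) and 18: 29
merge 29 and C(56): 85
merge D(63) and 85: 148
merge 148 and A(163): 311
Total encoded bits = sum of merged weights = 18 + 29 + 85 + 148 + 311 = 591.

591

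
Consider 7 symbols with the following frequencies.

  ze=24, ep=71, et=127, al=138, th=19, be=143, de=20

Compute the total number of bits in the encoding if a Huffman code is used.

1320

Merge the two smallest weights repeatedly:
th(19) + de(20) → 39
ze(24) + 39 → 63
63 + ep(71) → 134
et(127) + 134 → 261
al(138) + be(143) → 281
261 + 281 → 542
Total encoded bits = sum of merged weights = 39 + 63 + 134 + 261 + 281 + 542 = 1320.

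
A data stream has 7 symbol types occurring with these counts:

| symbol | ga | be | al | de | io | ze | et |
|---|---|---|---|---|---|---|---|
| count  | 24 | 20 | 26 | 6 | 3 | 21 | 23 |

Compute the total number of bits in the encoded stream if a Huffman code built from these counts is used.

Merge the two smallest weights repeatedly:
merge io(3) and de(6): 9
merge 9 and be(20): 29
merge ze(21) and et(23): 44
merge ga(24) and al(26): 50
merge 29 and 44: 73
merge 50 and 73: 123
Each symbol's bit-cost is frequency × depth; summing gives 328 bits (equivalently 9 + 29 + 44 + 50 + 73 + 123).

328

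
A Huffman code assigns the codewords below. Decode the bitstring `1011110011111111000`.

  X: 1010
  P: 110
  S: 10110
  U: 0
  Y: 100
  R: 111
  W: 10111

Read left to right; each codeword is recognised as soon as it completes (prefix code):
  10111→W | 100→Y | 111→R | 111→R | 110→P | 0→U | 0→U
Decoded message: WYRRPUU

WYRRPUU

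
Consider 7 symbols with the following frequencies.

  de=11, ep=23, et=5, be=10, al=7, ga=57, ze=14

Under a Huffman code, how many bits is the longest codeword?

4

Merge the two lowest-weight nodes at each step:
combine et(5), al(7) → 12
combine be(10), de(11) → 21
combine 12, ze(14) → 26
combine 21, ep(23) → 44
combine 26, 44 → 70
combine ga(57), 70 → 127
The first pair merged (et, al) ends up deepest, at depth 4.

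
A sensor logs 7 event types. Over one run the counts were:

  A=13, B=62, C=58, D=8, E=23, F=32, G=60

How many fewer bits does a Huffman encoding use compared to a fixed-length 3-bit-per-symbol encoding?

115

Fixed-length: 3 bits × 256 symbols = 768 bits.
Huffman merges:
merge D(8) and A(13): 21
merge 21 and E(23): 44
merge F(32) and 44: 76
merge C(58) and G(60): 118
merge B(62) and 76: 138
merge 118 and 138: 256
Huffman total = 21 + 44 + 76 + 118 + 138 + 256 = 653 bits.
Saving = 768 − 653 = 115 bits.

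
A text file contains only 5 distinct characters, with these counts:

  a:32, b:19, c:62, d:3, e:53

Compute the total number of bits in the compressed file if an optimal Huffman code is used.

352

Merge the two smallest weights repeatedly:
d(3) + b(19) → 22
22 + a(32) → 54
e(53) + 54 → 107
c(62) + 107 → 169
Each symbol's bit-cost is frequency × depth; summing gives 352 bits (equivalently 22 + 54 + 107 + 169).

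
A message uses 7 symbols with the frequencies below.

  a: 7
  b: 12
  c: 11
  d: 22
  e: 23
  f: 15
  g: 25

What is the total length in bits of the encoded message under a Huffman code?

315

Merge the two smallest weights repeatedly:
merge a(7) and c(11): 18
merge b(12) and f(15): 27
merge 18 and d(22): 40
merge e(23) and g(25): 48
merge 27 and 40: 67
merge 48 and 67: 115
Each symbol's bit-cost is frequency × depth; summing gives 315 bits (equivalently 18 + 27 + 40 + 48 + 67 + 115).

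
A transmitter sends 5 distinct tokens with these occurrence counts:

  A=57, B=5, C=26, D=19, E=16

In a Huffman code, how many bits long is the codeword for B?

4

Repeatedly merge the two smallest:
merge B(5) and E(16): 21
merge D(19) and 21: 40
merge C(26) and 40: 66
merge A(57) and 66: 123
The subtree containing B is merged 4 times, so code length = 4.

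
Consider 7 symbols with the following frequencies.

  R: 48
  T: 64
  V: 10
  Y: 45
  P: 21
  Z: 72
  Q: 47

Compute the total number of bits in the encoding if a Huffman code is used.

Merge the two smallest weights repeatedly:
V(10) + P(21) → 31
31 + Y(45) → 76
Q(47) + R(48) → 95
T(64) + Z(72) → 136
76 + 95 → 171
136 + 171 → 307
Each symbol's bit-cost is frequency × depth; summing gives 816 bits (equivalently 31 + 76 + 95 + 136 + 171 + 307).

816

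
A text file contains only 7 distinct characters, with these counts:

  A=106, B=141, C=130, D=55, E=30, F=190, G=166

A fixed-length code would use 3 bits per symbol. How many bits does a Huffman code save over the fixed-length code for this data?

271

Fixed-length: 3 bits × 818 symbols = 2454 bits.
Huffman merges:
merge E(30) and D(55): 85
merge 85 and A(106): 191
merge C(130) and B(141): 271
merge G(166) and F(190): 356
merge 191 and 271: 462
merge 356 and 462: 818
Huffman total = 85 + 191 + 271 + 356 + 462 + 818 = 2183 bits.
Saving = 2454 − 2183 = 271 bits.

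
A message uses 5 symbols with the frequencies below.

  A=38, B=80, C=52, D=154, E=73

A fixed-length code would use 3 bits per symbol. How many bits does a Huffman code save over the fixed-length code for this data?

Fixed-length: 3 bits × 397 symbols = 1191 bits.
Huffman merges:
combine A(38), C(52) → 90
combine E(73), B(80) → 153
combine 90, 153 → 243
combine D(154), 243 → 397
Huffman total = 90 + 153 + 243 + 397 = 883 bits.
Saving = 1191 − 883 = 308 bits.

308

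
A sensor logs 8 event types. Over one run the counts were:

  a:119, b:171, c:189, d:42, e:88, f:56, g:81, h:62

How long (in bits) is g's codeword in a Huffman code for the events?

Build the tree from the bottom:
combine d(42), f(56) → 98
combine h(62), g(81) → 143
combine e(88), 98 → 186
combine a(119), 143 → 262
combine b(171), 186 → 357
combine c(189), 262 → 451
combine 357, 451 → 808
g sits 4 levels below the root, so its codeword is 4 bits.

4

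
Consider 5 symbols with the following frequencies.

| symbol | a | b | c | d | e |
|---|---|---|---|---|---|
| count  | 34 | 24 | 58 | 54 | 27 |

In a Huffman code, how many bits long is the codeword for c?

Huffman merges, smallest pair first:
combine b(24), e(27) → 51
combine a(34), 51 → 85
combine d(54), c(58) → 112
combine 85, 112 → 197
c's leaf is at depth 2, giving a 2-bit codeword.

2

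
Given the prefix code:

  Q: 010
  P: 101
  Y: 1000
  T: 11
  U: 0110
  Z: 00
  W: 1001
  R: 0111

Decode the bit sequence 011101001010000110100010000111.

RQQYUYYR

Read left to right; each codeword is recognised as soon as it completes (prefix code):
  0111→R | 010→Q | 010→Q | 1000→Y | 0110→U | 1000→Y | 1000→Y | 0111→R
Decoded message: RQQYUYYR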